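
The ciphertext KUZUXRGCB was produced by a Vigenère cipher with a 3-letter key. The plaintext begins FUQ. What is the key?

FAJ

Subtract each crib letter from the matching ciphertext letter (mod 26):
K(10)−F(5)=5 → F
U(20)−U(20)=0 → A
Z(25)−Q(16)=9 → J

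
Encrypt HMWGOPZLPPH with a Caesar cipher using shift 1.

H(7): 7+1=8 → I
M(12): 12+1=13 → N
W(22): 22+1=23 → X
G(6): 6+1=7 → H
O(14): 14+1=15 → P
P(15): 15+1=16 → Q
Z(25): 25+1=26≡0 → A
L(11): 11+1=12 → M
P(15): 15+1=16 → Q
P(15): 15+1=16 → Q
H(7): 7+1=8 → I

INXHPQAMQQI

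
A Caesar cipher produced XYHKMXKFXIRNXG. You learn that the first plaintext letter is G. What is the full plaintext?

GHQTVGTOGRAWGP

From the crib: X(23)−G(6)=17, so the shift is 17.
Subtract 17 from each ciphertext letter:
X(23): 23−17=6 → G
Y(24): 24−17=7 → H
H(7): 7−17=-10≡16 → Q
K(10): 10−17=-7≡19 → T
M(12): 12−17=-5≡21 → V
X(23): 23−17=6 → G
K(10): 10−17=-7≡19 → T
F(5): 5−17=-12≡14 → O
X(23): 23−17=6 → G
I(8): 8−17=-9≡17 → R
R(17): 17−17=0 → A
N(13): 13−17=-4≡22 → W
X(23): 23−17=6 → G
G(6): 6−17=-11≡15 → P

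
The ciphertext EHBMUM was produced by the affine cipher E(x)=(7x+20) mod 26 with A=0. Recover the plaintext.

UNBKAK

The inverse of 7 mod 26 is 15, since 7·15=105≡1. Apply D(y)=15·(y−20) mod 26:
E(4): 15·(4−20)=-240≡20 → U
H(7): 15·(7−20)=-195≡13 → N
B(1): 15·(1−20)=-285≡1 → B
M(12): 15·(12−20)=-120≡10 → K
U(20): 15·(20−20)=0 → A
M(12): 15·(12−20)=-120≡10 → K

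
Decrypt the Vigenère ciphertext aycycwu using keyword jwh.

Repeat the key across the ciphertext: jwhjwhj
a(0)−j(9): -9≡17 → r
y(24)−w(22): 2 → c
c(2)−h(7): -5≡21 → v
y(24)−j(9): 15 → p
c(2)−w(22): -20≡6 → g
w(22)−h(7): 15 → p
u(20)−j(9): 11 → l

rcvpgpl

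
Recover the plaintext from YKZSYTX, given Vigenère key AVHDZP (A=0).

YPSPZEX

Repeat the key across the ciphertext: AVHDZPA
Y(24)−A(0): 24 → Y
K(10)−V(21): -11≡15 → P
Z(25)−H(7): 18 → S
S(18)−D(3): 15 → P
Y(24)−Z(25): -1≡25 → Z
T(19)−P(15): 4 → E
X(23)−A(0): 23 → X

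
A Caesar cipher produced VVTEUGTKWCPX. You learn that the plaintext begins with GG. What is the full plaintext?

From the crib: V(21)−G(6)=15, so the shift is 15.
Subtract 15 from each ciphertext letter:
V(21): 21−15=6 → G
V(21): 21−15=6 → G
T(19): 19−15=4 → E
E(4): 4−15=-11≡15 → P
U(20): 20−15=5 → F
G(6): 6−15=-9≡17 → R
T(19): 19−15=4 → E
K(10): 10−15=-5≡21 → V
W(22): 22−15=7 → H
C(2): 2−15=-13≡13 → N
P(15): 15−15=0 → A
X(23): 23−15=8 → I

GGEPFREVHNAI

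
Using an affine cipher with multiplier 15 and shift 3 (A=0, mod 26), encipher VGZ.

GPO

V(21): 15·21+3=318≡6 → G
G(6): 15·6+3=93≡15 → P
Z(25): 15·25+3=378≡14 → O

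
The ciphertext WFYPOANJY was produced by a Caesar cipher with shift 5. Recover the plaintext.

RATKJVIET

W(22): 22−5=17 → R
F(5): 5−5=0 → A
Y(24): 24−5=19 → T
P(15): 15−5=10 → K
O(14): 14−5=9 → J
A(0): 0−5=-5≡21 → V
N(13): 13−5=8 → I
J(9): 9−5=4 → E
Y(24): 24−5=19 → T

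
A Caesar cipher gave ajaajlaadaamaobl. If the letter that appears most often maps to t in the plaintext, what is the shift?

7

The most frequent ciphertext letter is a (appears 8 times).
a is position 0; t is position 19.
Shift = -19≡7.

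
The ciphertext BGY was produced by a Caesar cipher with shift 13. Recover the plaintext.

B(1): 1−13=-12≡14 → O
G(6): 6−13=-7≡19 → T
Y(24): 24−13=11 → L

OTL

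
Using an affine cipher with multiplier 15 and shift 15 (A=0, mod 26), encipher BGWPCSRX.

EBHGTZKW

B(1): 15·1+15=30≡4 → E
G(6): 15·6+15=105≡1 → B
W(22): 15·22+15=345≡7 → H
P(15): 15·15+15=240≡6 → G
C(2): 15·2+15=45≡19 → T
S(18): 15·18+15=285≡25 → Z
R(17): 15·17+15=270≡10 → K
X(23): 15·23+15=360≡22 → W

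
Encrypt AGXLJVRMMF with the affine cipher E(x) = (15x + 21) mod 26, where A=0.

A(0): 15·0+21=21 → V
G(6): 15·6+21=111≡7 → H
X(23): 15·23+21=366≡2 → C
L(11): 15·11+21=186≡4 → E
J(9): 15·9+21=156≡0 → A
V(21): 15·21+21=336≡24 → Y
R(17): 15·17+21=276≡16 → Q
M(12): 15·12+21=201≡19 → T
M(12): 15·12+21=201≡19 → T
F(5): 15·5+21=96≡18 → S

VHCEAYQTTS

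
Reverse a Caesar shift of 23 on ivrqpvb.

i(8): 8−23=-15≡11 → l
v(21): 21−23=-2≡24 → y
r(17): 17−23=-6≡20 → u
q(16): 16−23=-7≡19 → t
p(15): 15−23=-8≡18 → s
v(21): 21−23=-2≡24 → y
b(1): 1−23=-22≡4 → e

lyutsye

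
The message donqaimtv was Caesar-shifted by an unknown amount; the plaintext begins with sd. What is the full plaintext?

From the crib: d(3)−s(18)=-15≡11, so the shift is 11.
Subtract 11 from each ciphertext letter:
d(3): 3−11=-8≡18 → s
o(14): 14−11=3 → d
n(13): 13−11=2 → c
q(16): 16−11=5 → f
a(0): 0−11=-11≡15 → p
i(8): 8−11=-3≡23 → x
m(12): 12−11=1 → b
t(19): 19−11=8 → i
v(21): 21−11=10 → k

sdcfpxbik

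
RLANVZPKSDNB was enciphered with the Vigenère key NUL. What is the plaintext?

ERPABOCQHQTQ

Repeat the key across the ciphertext: NULNULNULNUL
R(17)−N(13): 4 → E
L(11)−U(20): -9≡17 → R
A(0)−L(11): -11≡15 → P
N(13)−N(13): 0 → A
V(21)−U(20): 1 → B
Z(25)−L(11): 14 → O
P(15)−N(13): 2 → C
K(10)−U(20): -10≡16 → Q
S(18)−L(11): 7 → H
D(3)−N(13): -10≡16 → Q
N(13)−U(20): -7≡19 → T
B(1)−L(11): -10≡16 → Q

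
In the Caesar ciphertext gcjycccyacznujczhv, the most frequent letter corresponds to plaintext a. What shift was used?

The most frequent ciphertext letter is c (appears 6 times).
c is position 2; a is position 0.
Shift = 2.

2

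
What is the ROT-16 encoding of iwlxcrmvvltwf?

ymbnshcllbjmv

i(8): 8+16=24 → y
w(22): 22+16=38≡12 → m
l(11): 11+16=27≡1 → b
x(23): 23+16=39≡13 → n
c(2): 2+16=18 → s
r(17): 17+16=33≡7 → h
m(12): 12+16=28≡2 → c
v(21): 21+16=37≡11 → l
v(21): 21+16=37≡11 → l
l(11): 11+16=27≡1 → b
t(19): 19+16=35≡9 → j
w(22): 22+16=38≡12 → m
f(5): 5+16=21 → v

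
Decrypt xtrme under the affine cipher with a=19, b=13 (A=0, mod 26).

The inverse of 19 mod 26 is 11, since 19·11=209≡1. Apply D(y)=11·(y−13) mod 26:
x(23): 11·(23−13)=110≡6 → g
t(19): 11·(19−13)=66≡14 → o
r(17): 11·(17−13)=44≡18 → s
m(12): 11·(12−13)=-11≡15 → p
e(4): 11·(4−13)=-99≡5 → f

gospf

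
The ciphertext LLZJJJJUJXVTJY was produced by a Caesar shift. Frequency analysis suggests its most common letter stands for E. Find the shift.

5

The most frequent ciphertext letter is J (appears 6 times).
J is position 9; E is position 4.
Shift = 5.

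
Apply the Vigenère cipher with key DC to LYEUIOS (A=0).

OAHWLQV

Repeat the key across the message: DCDCDCD
L(11)+D(3): 14 → O
Y(24)+C(2): 26≡0 → A
E(4)+D(3): 7 → H
U(20)+C(2): 22 → W
I(8)+D(3): 11 → L
O(14)+C(2): 16 → Q
S(18)+D(3): 21 → V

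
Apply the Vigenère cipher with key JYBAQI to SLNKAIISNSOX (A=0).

BJOKQQRQOSEF

Repeat the key across the message: JYBAQIJYBAQI
S(18)+J(9): 27≡1 → B
L(11)+Y(24): 35≡9 → J
N(13)+B(1): 14 → O
K(10)+A(0): 10 → K
A(0)+Q(16): 16 → Q
I(8)+I(8): 16 → Q
I(8)+J(9): 17 → R
S(18)+Y(24): 42≡16 → Q
N(13)+B(1): 14 → O
S(18)+A(0): 18 → S
O(14)+Q(16): 30≡4 → E
X(23)+I(8): 31≡5 → F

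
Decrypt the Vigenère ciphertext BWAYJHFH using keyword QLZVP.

Repeat the key across the ciphertext: QLZVPQLZ
B(1)−Q(16): -15≡11 → L
W(22)−L(11): 11 → L
A(0)−Z(25): -25≡1 → B
Y(24)−V(21): 3 → D
J(9)−P(15): -6≡20 → U
H(7)−Q(16): -9≡17 → R
F(5)−L(11): -6≡20 → U
H(7)−Z(25): -18≡8 → I

LLBDURUI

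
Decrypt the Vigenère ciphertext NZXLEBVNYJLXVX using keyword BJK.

MQNKVRUEOICNUO

Repeat the key across the ciphertext: BJKBJKBJKBJKBJ
N(13)−B(1): 12 → M
Z(25)−J(9): 16 → Q
X(23)−K(10): 13 → N
L(11)−B(1): 10 → K
E(4)−J(9): -5≡21 → V
B(1)−K(10): -9≡17 → R
V(21)−B(1): 20 → U
N(13)−J(9): 4 → E
Y(24)−K(10): 14 → O
J(9)−B(1): 8 → I
L(11)−J(9): 2 → C
X(23)−K(10): 13 → N
V(21)−B(1): 20 → U
X(23)−J(9): 14 → O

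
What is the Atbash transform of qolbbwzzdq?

jloyydaawj

q(16) → j(9)
o(14) → l(11)
l(11) → o(14)
b(1) → y(24)
b(1) → y(24)
w(22) → d(3)
z(25) → a(0)
z(25) → a(0)
d(3) → w(22)
q(16) → j(9)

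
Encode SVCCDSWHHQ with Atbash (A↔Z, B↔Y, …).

HEXXWHDSSJ

S(18) → H(7)
V(21) → E(4)
C(2) → X(23)
C(2) → X(23)
D(3) → W(22)
S(18) → H(7)
W(22) → D(3)
H(7) → S(18)
H(7) → S(18)
Q(16) → J(9)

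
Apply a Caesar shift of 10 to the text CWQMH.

MGAWR

C(2): 2+10=12 → M
W(22): 22+10=32≡6 → G
Q(16): 16+10=26≡0 → A
M(12): 12+10=22 → W
H(7): 7+10=17 → R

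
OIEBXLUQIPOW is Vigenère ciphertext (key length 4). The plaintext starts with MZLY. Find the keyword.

Subtract each crib letter from the matching ciphertext letter (mod 26):
O(14)−M(12)=2 → C
I(8)−Z(25)=-17≡9 → J
E(4)−L(11)=-7≡19 → T
B(1)−Y(24)=-23≡3 → D

CJTD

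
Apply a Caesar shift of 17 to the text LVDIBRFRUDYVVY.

CMUZSIWILUPMMP

L(11): 11+17=28≡2 → C
V(21): 21+17=38≡12 → M
D(3): 3+17=20 → U
I(8): 8+17=25 → Z
B(1): 1+17=18 → S
R(17): 17+17=34≡8 → I
F(5): 5+17=22 → W
R(17): 17+17=34≡8 → I
U(20): 20+17=37≡11 → L
D(3): 3+17=20 → U
Y(24): 24+17=41≡15 → P
V(21): 21+17=38≡12 → M
V(21): 21+17=38≡12 → M
Y(24): 24+17=41≡15 → P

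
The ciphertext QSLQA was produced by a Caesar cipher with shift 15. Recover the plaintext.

Q(16): 16−15=1 → B
S(18): 18−15=3 → D
L(11): 11−15=-4≡22 → W
Q(16): 16−15=1 → B
A(0): 0−15=-15≡11 → L

BDWBL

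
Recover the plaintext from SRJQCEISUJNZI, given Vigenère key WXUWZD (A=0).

WUPUDBMVANOWM

Repeat the key across the ciphertext: WXUWZDWXUWZDW
S(18)−W(22): -4≡22 → W
R(17)−X(23): -6≡20 → U
J(9)−U(20): -11≡15 → P
Q(16)−W(22): -6≡20 → U
C(2)−Z(25): -23≡3 → D
E(4)−D(3): 1 → B
I(8)−W(22): -14≡12 → M
S(18)−X(23): -5≡21 → V
U(20)−U(20): 0 → A
J(9)−W(22): -13≡13 → N
N(13)−Z(25): -12≡14 → O
Z(25)−D(3): 22 → W
I(8)−W(22): -14≡12 → M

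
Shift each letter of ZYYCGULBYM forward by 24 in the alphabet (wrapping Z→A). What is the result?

Z(25): 25+24=49≡23 → X
Y(24): 24+24=48≡22 → W
Y(24): 24+24=48≡22 → W
C(2): 2+24=26≡0 → A
G(6): 6+24=30≡4 → E
U(20): 20+24=44≡18 → S
L(11): 11+24=35≡9 → J
B(1): 1+24=25 → Z
Y(24): 24+24=48≡22 → W
M(12): 12+24=36≡10 → K

XWWAESJZWK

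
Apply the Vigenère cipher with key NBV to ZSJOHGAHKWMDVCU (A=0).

Repeat the key across the message: NBVNBVNBVNBVNBV
Z(25)+N(13): 38≡12 → M
S(18)+B(1): 19 → T
J(9)+V(21): 30≡4 → E
O(14)+N(13): 27≡1 → B
H(7)+B(1): 8 → I
G(6)+V(21): 27≡1 → B
A(0)+N(13): 13 → N
H(7)+B(1): 8 → I
K(10)+V(21): 31≡5 → F
W(22)+N(13): 35≡9 → J
M(12)+B(1): 13 → N
D(3)+V(21): 24 → Y
V(21)+N(13): 34≡8 → I
C(2)+B(1): 3 → D
U(20)+V(21): 41≡15 → P

MTEBIBNIFJNYIDP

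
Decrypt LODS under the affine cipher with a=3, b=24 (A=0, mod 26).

The inverse of 3 mod 26 is 9, since 3·9=27≡1. Apply D(y)=9·(y−24) mod 26:
L(11): 9·(11−24)=-117≡13 → N
O(14): 9·(14−24)=-90≡14 → O
D(3): 9·(3−24)=-189≡19 → T
S(18): 9·(18−24)=-54≡24 → Y

NOTY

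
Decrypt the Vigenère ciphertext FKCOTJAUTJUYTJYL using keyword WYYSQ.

Repeat the key across the ciphertext: WYYSQWYYSQWYYSQW
F(5)−W(22): -17≡9 → J
K(10)−Y(24): -14≡12 → M
C(2)−Y(24): -22≡4 → E
O(14)−S(18): -4≡22 → W
T(19)−Q(16): 3 → D
J(9)−W(22): -13≡13 → N
A(0)−Y(24): -24≡2 → C
U(20)−Y(24): -4≡22 → W
T(19)−S(18): 1 → B
J(9)−Q(16): -7≡19 → T
U(20)−W(22): -2≡24 → Y
Y(24)−Y(24): 0 → A
T(19)−Y(24): -5≡21 → V
J(9)−S(18): -9≡17 → R
Y(24)−Q(16): 8 → I
L(11)−W(22): -11≡15 → P

JMEWDNCWBTYAVRIP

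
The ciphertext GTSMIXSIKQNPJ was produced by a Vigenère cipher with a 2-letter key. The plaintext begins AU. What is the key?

GZ

Subtract each crib letter from the matching ciphertext letter (mod 26):
G(6)−A(0)=6 → G
T(19)−U(20)=-1≡25 → Z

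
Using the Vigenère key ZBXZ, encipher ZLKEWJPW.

YMHDVKMV

Repeat the key across the message: ZBXZZBXZ
Z(25)+Z(25): 50≡24 → Y
L(11)+B(1): 12 → M
K(10)+X(23): 33≡7 → H
E(4)+Z(25): 29≡3 → D
W(22)+Z(25): 47≡21 → V
J(9)+B(1): 10 → K
P(15)+X(23): 38≡12 → M
W(22)+Z(25): 47≡21 → V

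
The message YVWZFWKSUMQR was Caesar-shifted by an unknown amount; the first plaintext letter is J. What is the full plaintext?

From the crib: Y(24)−J(9)=15, so the shift is 15.
Subtract 15 from each ciphertext letter:
Y(24): 24−15=9 → J
V(21): 21−15=6 → G
W(22): 22−15=7 → H
Z(25): 25−15=10 → K
F(5): 5−15=-10≡16 → Q
W(22): 22−15=7 → H
K(10): 10−15=-5≡21 → V
S(18): 18−15=3 → D
U(20): 20−15=5 → F
M(12): 12−15=-3≡23 → X
Q(16): 16−15=1 → B
R(17): 17−15=2 → C

JGHKQHVDFXBC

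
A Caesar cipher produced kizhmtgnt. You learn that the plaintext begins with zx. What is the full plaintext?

zxowbivci

From the crib: k(10)−z(25)=-15≡11, so the shift is 11.
Subtract 11 from each ciphertext letter:
k(10): 10−11=-1≡25 → z
i(8): 8−11=-3≡23 → x
z(25): 25−11=14 → o
h(7): 7−11=-4≡22 → w
m(12): 12−11=1 → b
t(19): 19−11=8 → i
g(6): 6−11=-5≡21 → v
n(13): 13−11=2 → c
t(19): 19−11=8 → i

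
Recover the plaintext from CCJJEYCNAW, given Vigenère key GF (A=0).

WXDEYTWIUR

Repeat the key across the ciphertext: GFGFGFGFGF
C(2)−G(6): -4≡22 → W
C(2)−F(5): -3≡23 → X
J(9)−G(6): 3 → D
J(9)−F(5): 4 → E
E(4)−G(6): -2≡24 → Y
Y(24)−F(5): 19 → T
C(2)−G(6): -4≡22 → W
N(13)−F(5): 8 → I
A(0)−G(6): -6≡20 → U
W(22)−F(5): 17 → R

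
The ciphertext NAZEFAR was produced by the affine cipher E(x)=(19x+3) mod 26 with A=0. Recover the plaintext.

The inverse of 19 mod 26 is 11, since 19·11=209≡1. Apply D(y)=11·(y−3) mod 26:
N(13): 11·(13−3)=110≡6 → G
A(0): 11·(0−3)=-33≡19 → T
Z(25): 11·(25−3)=242≡8 → I
E(4): 11·(4−3)=11 → L
F(5): 11·(5−3)=22 → W
A(0): 11·(0−3)=-33≡19 → T
R(17): 11·(17−3)=154≡24 → Y

GTILWTY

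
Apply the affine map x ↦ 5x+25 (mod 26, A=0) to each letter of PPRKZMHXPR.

WWGXUHIKWG

P(15): 5·15+25=100≡22 → W
P(15): 5·15+25=100≡22 → W
R(17): 5·17+25=110≡6 → G
K(10): 5·10+25=75≡23 → X
Z(25): 5·25+25=150≡20 → U
M(12): 5·12+25=85≡7 → H
H(7): 5·7+25=60≡8 → I
X(23): 5·23+25=140≡10 → K
P(15): 5·15+25=100≡22 → W
R(17): 5·17+25=110≡6 → G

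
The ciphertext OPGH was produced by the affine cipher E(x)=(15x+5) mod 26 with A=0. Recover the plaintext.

LSHO

The inverse of 15 mod 26 is 7, since 15·7=105≡1. Apply D(y)=7·(y−5) mod 26:
O(14): 7·(14−5)=63≡11 → L
P(15): 7·(15−5)=70≡18 → S
G(6): 7·(6−5)=7 → H
H(7): 7·(7−5)=14 → O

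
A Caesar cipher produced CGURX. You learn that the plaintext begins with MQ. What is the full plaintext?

From the crib: C(2)−M(12)=-10≡16, so the shift is 16.
Subtract 16 from each ciphertext letter:
C(2): 2−16=-14≡12 → M
G(6): 6−16=-10≡16 → Q
U(20): 20−16=4 → E
R(17): 17−16=1 → B
X(23): 23−16=7 → H

MQEBH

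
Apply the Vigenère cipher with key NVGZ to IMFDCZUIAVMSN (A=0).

VHLCPUAHNQSRA

Repeat the key across the message: NVGZNVGZNVGZN
I(8)+N(13): 21 → V
M(12)+V(21): 33≡7 → H
F(5)+G(6): 11 → L
D(3)+Z(25): 28≡2 → C
C(2)+N(13): 15 → P
Z(25)+V(21): 46≡20 → U
U(20)+G(6): 26≡0 → A
I(8)+Z(25): 33≡7 → H
A(0)+N(13): 13 → N
V(21)+V(21): 42≡16 → Q
M(12)+G(6): 18 → S
S(18)+Z(25): 43≡17 → R
N(13)+N(13): 26≡0 → A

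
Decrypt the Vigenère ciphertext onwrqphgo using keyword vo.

tzbdvbmst

Repeat the key across the ciphertext: vovovovov
o(14)−v(21): -7≡19 → t
n(13)−o(14): -1≡25 → z
w(22)−v(21): 1 → b
r(17)−o(14): 3 → d
q(16)−v(21): -5≡21 → v
p(15)−o(14): 1 → b
h(7)−v(21): -14≡12 → m
g(6)−o(14): -8≡18 → s
o(14)−v(21): -7≡19 → t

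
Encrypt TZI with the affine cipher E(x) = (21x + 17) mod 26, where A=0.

AWD

T(19): 21·19+17=416≡0 → A
Z(25): 21·25+17=542≡22 → W
I(8): 21·8+17=185≡3 → D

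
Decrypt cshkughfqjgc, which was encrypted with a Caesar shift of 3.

c(2): 2−3=-1≡25 → z
s(18): 18−3=15 → p
h(7): 7−3=4 → e
k(10): 10−3=7 → h
u(20): 20−3=17 → r
g(6): 6−3=3 → d
h(7): 7−3=4 → e
f(5): 5−3=2 → c
q(16): 16−3=13 → n
j(9): 9−3=6 → g
g(6): 6−3=3 → d
c(2): 2−3=-1≡25 → z

zpehrdecngdz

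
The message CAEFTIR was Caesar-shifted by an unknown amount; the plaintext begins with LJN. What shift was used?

17

From the crib: C(2)−L(11)=-9≡17, so the shift is 17.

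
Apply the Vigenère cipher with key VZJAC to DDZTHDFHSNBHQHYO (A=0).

Repeat the key across the message: VZJACVZJACVZJACV
D(3)+V(21): 24 → Y
D(3)+Z(25): 28≡2 → C
Z(25)+J(9): 34≡8 → I
T(19)+A(0): 19 → T
H(7)+C(2): 9 → J
D(3)+V(21): 24 → Y
F(5)+Z(25): 30≡4 → E
H(7)+J(9): 16 → Q
S(18)+A(0): 18 → S
N(13)+C(2): 15 → P
B(1)+V(21): 22 → W
H(7)+Z(25): 32≡6 → G
Q(16)+J(9): 25 → Z
H(7)+A(0): 7 → H
Y(24)+C(2): 26≡0 → A
O(14)+V(21): 35≡9 → J

YCITJYEQSPWGZHAJ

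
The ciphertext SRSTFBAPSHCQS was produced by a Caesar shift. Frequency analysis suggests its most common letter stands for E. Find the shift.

The most frequent ciphertext letter is S (appears 4 times).
S is position 18; E is position 4.
Shift = 14.

14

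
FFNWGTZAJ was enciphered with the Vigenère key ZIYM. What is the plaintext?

Repeat the key across the ciphertext: ZIYMZIYMZ
F(5)−Z(25): -20≡6 → G
F(5)−I(8): -3≡23 → X
N(13)−Y(24): -11≡15 → P
W(22)−M(12): 10 → K
G(6)−Z(25): -19≡7 → H
T(19)−I(8): 11 → L
Z(25)−Y(24): 1 → B
A(0)−M(12): -12≡14 → O
J(9)−Z(25): -16≡10 → K

GXPKHLBOK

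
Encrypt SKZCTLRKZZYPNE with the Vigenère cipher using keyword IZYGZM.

Repeat the key across the message: IZYGZMIZYGZMIZ
S(18)+I(8): 26≡0 → A
K(10)+Z(25): 35≡9 → J
Z(25)+Y(24): 49≡23 → X
C(2)+G(6): 8 → I
T(19)+Z(25): 44≡18 → S
L(11)+M(12): 23 → X
R(17)+I(8): 25 → Z
K(10)+Z(25): 35≡9 → J
Z(25)+Y(24): 49≡23 → X
Z(25)+G(6): 31≡5 → F
Y(24)+Z(25): 49≡23 → X
P(15)+M(12): 27≡1 → B
N(13)+I(8): 21 → V
E(4)+Z(25): 29≡3 → D

AJXISXZJXFXBVD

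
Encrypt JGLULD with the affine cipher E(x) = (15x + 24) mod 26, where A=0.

DKHMHR

J(9): 15·9+24=159≡3 → D
G(6): 15·6+24=114≡10 → K
L(11): 15·11+24=189≡7 → H
U(20): 15·20+24=324≡12 → M
L(11): 15·11+24=189≡7 → H
D(3): 15·3+24=69≡17 → R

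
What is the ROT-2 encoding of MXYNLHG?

M(12): 12+2=14 → O
X(23): 23+2=25 → Z
Y(24): 24+2=26≡0 → A
N(13): 13+2=15 → P
L(11): 11+2=13 → N
H(7): 7+2=9 → J
G(6): 6+2=8 → I

OZAPNJI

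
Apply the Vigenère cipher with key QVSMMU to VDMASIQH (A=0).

Repeat the key across the message: QVSMMUQV
V(21)+Q(16): 37≡11 → L
D(3)+V(21): 24 → Y
M(12)+S(18): 30≡4 → E
A(0)+M(12): 12 → M
S(18)+M(12): 30≡4 → E
I(8)+U(20): 28≡2 → C
Q(16)+Q(16): 32≡6 → G
H(7)+V(21): 28≡2 → C

LYEMECGC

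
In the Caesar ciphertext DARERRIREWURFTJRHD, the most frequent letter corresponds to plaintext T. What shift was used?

24

The most frequent ciphertext letter is R (appears 6 times).
R is position 17; T is position 19.
Shift = -2≡24.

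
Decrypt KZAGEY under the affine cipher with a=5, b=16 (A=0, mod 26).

The inverse of 5 mod 26 is 21, since 5·21=105≡1. Apply D(y)=21·(y−16) mod 26:
K(10): 21·(10−16)=-126≡4 → E
Z(25): 21·(25−16)=189≡7 → H
A(0): 21·(0−16)=-336≡2 → C
G(6): 21·(6−16)=-210≡24 → Y
E(4): 21·(4−16)=-252≡8 → I
Y(24): 21·(24−16)=168≡12 → M

EHCYIM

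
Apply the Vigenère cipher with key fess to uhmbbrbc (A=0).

zletgvtu

Repeat the key across the message: fessfess
u(20)+f(5): 25 → z
h(7)+e(4): 11 → l
m(12)+s(18): 30≡4 → e
b(1)+s(18): 19 → t
b(1)+f(5): 6 → g
r(17)+e(4): 21 → v
b(1)+s(18): 19 → t
c(2)+s(18): 20 → u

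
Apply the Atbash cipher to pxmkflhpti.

p(15) → k(10)
x(23) → c(2)
m(12) → n(13)
k(10) → p(15)
f(5) → u(20)
l(11) → o(14)
h(7) → s(18)
p(15) → k(10)
t(19) → g(6)
i(8) → r(17)

kcnpuoskgr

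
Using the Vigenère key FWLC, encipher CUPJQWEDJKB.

Repeat the key across the message: FWLCFWLCFWL
C(2)+F(5): 7 → H
U(20)+W(22): 42≡16 → Q
P(15)+L(11): 26≡0 → A
J(9)+C(2): 11 → L
Q(16)+F(5): 21 → V
W(22)+W(22): 44≡18 → S
E(4)+L(11): 15 → P
D(3)+C(2): 5 → F
J(9)+F(5): 14 → O
K(10)+W(22): 32≡6 → G
B(1)+L(11): 12 → M

HQALVSPFOGM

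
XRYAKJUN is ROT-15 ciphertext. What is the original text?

X(23): 23−15=8 → I
R(17): 17−15=2 → C
Y(24): 24−15=9 → J
A(0): 0−15=-15≡11 → L
K(10): 10−15=-5≡21 → V
J(9): 9−15=-6≡20 → U
U(20): 20−15=5 → F
N(13): 13−15=-2≡24 → Y

ICJLVUFY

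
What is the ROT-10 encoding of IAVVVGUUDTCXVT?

I(8): 8+10=18 → S
A(0): 0+10=10 → K
V(21): 21+10=31≡5 → F
V(21): 21+10=31≡5 → F
V(21): 21+10=31≡5 → F
G(6): 6+10=16 → Q
U(20): 20+10=30≡4 → E
U(20): 20+10=30≡4 → E
D(3): 3+10=13 → N
T(19): 19+10=29≡3 → D
C(2): 2+10=12 → M
X(23): 23+10=33≡7 → H
V(21): 21+10=31≡5 → F
T(19): 19+10=29≡3 → D

SKFFFQEENDMHFD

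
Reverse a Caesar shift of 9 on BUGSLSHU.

SLXJCJYL

B(1): 1−9=-8≡18 → S
U(20): 20−9=11 → L
G(6): 6−9=-3≡23 → X
S(18): 18−9=9 → J
L(11): 11−9=2 → C
S(18): 18−9=9 → J
H(7): 7−9=-2≡24 → Y
U(20): 20−9=11 → L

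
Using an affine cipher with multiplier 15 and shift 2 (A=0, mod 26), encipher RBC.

R(17): 15·17+2=257≡23 → X
B(1): 15·1+2=17 → R
C(2): 15·2+2=32≡6 → G

XRG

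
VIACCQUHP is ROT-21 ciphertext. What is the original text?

V(21): 21−21=0 → A
I(8): 8−21=-13≡13 → N
A(0): 0−21=-21≡5 → F
C(2): 2−21=-19≡7 → H
C(2): 2−21=-19≡7 → H
Q(16): 16−21=-5≡21 → V
U(20): 20−21=-1≡25 → Z
H(7): 7−21=-14≡12 → M
P(15): 15−21=-6≡20 → U

ANFHHVZMU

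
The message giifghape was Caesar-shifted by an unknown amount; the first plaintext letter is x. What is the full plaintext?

From the crib: g(6)−x(23)=-17≡9, so the shift is 9.
Subtract 9 from each ciphertext letter:
g(6): 6−9=-3≡23 → x
i(8): 8−9=-1≡25 → z
i(8): 8−9=-1≡25 → z
f(5): 5−9=-4≡22 → w
g(6): 6−9=-3≡23 → x
h(7): 7−9=-2≡24 → y
a(0): 0−9=-9≡17 → r
p(15): 15−9=6 → g
e(4): 4−9=-5≡21 → v

xzzwxyrgv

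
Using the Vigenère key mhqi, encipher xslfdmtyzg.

Repeat the key across the message: mhqimhqimh
x(23)+m(12): 35≡9 → j
s(18)+h(7): 25 → z
l(11)+q(16): 27≡1 → b
f(5)+i(8): 13 → n
d(3)+m(12): 15 → p
m(12)+h(7): 19 → t
t(19)+q(16): 35≡9 → j
y(24)+i(8): 32≡6 → g
z(25)+m(12): 37≡11 → l
g(6)+h(7): 13 → n

jzbnptjgln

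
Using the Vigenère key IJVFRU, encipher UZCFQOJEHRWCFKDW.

Repeat the key across the message: IJVFRUIJVFRUIJVF
U(20)+I(8): 28≡2 → C
Z(25)+J(9): 34≡8 → I
C(2)+V(21): 23 → X
F(5)+F(5): 10 → K
Q(16)+R(17): 33≡7 → H
O(14)+U(20): 34≡8 → I
J(9)+I(8): 17 → R
E(4)+J(9): 13 → N
H(7)+V(21): 28≡2 → C
R(17)+F(5): 22 → W
W(22)+R(17): 39≡13 → N
C(2)+U(20): 22 → W
F(5)+I(8): 13 → N
K(10)+J(9): 19 → T
D(3)+V(21): 24 → Y
W(22)+F(5): 27≡1 → B

CIXKHIRNCWNWNTYB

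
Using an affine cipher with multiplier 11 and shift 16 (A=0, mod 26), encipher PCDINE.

P(15): 11·15+16=181≡25 → Z
C(2): 11·2+16=38≡12 → M
D(3): 11·3+16=49≡23 → X
I(8): 11·8+16=104≡0 → A
N(13): 11·13+16=159≡3 → D
E(4): 11·4+16=60≡8 → I

ZMXADI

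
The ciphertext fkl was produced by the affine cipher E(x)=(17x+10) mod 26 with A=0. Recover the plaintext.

pax

The inverse of 17 mod 26 is 23, since 17·23=391≡1. Apply D(y)=23·(y−10) mod 26:
f(5): 23·(5−10)=-115≡15 → p
k(10): 23·(10−10)=0 → a
l(11): 23·(11−10)=23 → x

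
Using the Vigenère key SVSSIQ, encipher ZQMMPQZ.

Repeat the key across the message: SVSSIQS
Z(25)+S(18): 43≡17 → R
Q(16)+V(21): 37≡11 → L
M(12)+S(18): 30≡4 → E
M(12)+S(18): 30≡4 → E
P(15)+I(8): 23 → X
Q(16)+Q(16): 32≡6 → G
Z(25)+S(18): 43≡17 → R

RLEEXGR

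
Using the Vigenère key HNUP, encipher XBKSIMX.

EOEHPZR

Repeat the key across the message: HNUPHNU
X(23)+H(7): 30≡4 → E
B(1)+N(13): 14 → O
K(10)+U(20): 30≡4 → E
S(18)+P(15): 33≡7 → H
I(8)+H(7): 15 → P
M(12)+N(13): 25 → Z
X(23)+U(20): 43≡17 → R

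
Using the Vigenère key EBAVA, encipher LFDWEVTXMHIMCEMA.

Repeat the key across the message: EBAVAEBAVAEBAVAE
L(11)+E(4): 15 → P
F(5)+B(1): 6 → G
D(3)+A(0): 3 → D
W(22)+V(21): 43≡17 → R
E(4)+A(0): 4 → E
V(21)+E(4): 25 → Z
T(19)+B(1): 20 → U
X(23)+A(0): 23 → X
M(12)+V(21): 33≡7 → H
H(7)+A(0): 7 → H
I(8)+E(4): 12 → M
M(12)+B(1): 13 → N
C(2)+A(0): 2 → C
E(4)+V(21): 25 → Z
M(12)+A(0): 12 → M
A(0)+E(4): 4 → E

PGDREZUXHHMNCZME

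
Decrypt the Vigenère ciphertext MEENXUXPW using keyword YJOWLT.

Repeat the key across the ciphertext: YJOWLTYJO
M(12)−Y(24): -12≡14 → O
E(4)−J(9): -5≡21 → V
E(4)−O(14): -10≡16 → Q
N(13)−W(22): -9≡17 → R
X(23)−L(11): 12 → M
U(20)−T(19): 1 → B
X(23)−Y(24): -1≡25 → Z
P(15)−J(9): 6 → G
W(22)−O(14): 8 → I

OVQRMBZGI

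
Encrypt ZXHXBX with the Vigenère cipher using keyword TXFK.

Repeat the key across the message: TXFKTX
Z(25)+T(19): 44≡18 → S
X(23)+X(23): 46≡20 → U
H(7)+F(5): 12 → M
X(23)+K(10): 33≡7 → H
B(1)+T(19): 20 → U
X(23)+X(23): 46≡20 → U

SUMHUU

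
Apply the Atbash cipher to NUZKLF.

MFAPOU

N(13) → M(12)
U(20) → F(5)
Z(25) → A(0)
K(10) → P(15)
L(11) → O(14)
F(5) → U(20)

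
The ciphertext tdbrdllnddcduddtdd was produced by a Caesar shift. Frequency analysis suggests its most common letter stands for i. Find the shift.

21

The most frequent ciphertext letter is d (appears 9 times).
d is position 3; i is position 8.
Shift = -5≡21.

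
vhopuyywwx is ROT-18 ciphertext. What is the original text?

v(21): 21−18=3 → d
h(7): 7−18=-11≡15 → p
o(14): 14−18=-4≡22 → w
p(15): 15−18=-3≡23 → x
u(20): 20−18=2 → c
y(24): 24−18=6 → g
y(24): 24−18=6 → g
w(22): 22−18=4 → e
w(22): 22−18=4 → e
x(23): 23−18=5 → f

dpwxcggeef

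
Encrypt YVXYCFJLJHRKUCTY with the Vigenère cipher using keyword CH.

Repeat the key across the message: CHCHCHCHCHCHCHCH
Y(24)+C(2): 26≡0 → A
V(21)+H(7): 28≡2 → C
X(23)+C(2): 25 → Z
Y(24)+H(7): 31≡5 → F
C(2)+C(2): 4 → E
F(5)+H(7): 12 → M
J(9)+C(2): 11 → L
L(11)+H(7): 18 → S
J(9)+C(2): 11 → L
H(7)+H(7): 14 → O
R(17)+C(2): 19 → T
K(10)+H(7): 17 → R
U(20)+C(2): 22 → W
C(2)+H(7): 9 → J
T(19)+C(2): 21 → V
Y(24)+H(7): 31≡5 → F

ACZFEMLSLOTRWJVF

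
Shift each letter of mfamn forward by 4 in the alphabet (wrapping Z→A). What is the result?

m(12): 12+4=16 → q
f(5): 5+4=9 → j
a(0): 0+4=4 → e
m(12): 12+4=16 → q
n(13): 13+4=17 → r

qjeqr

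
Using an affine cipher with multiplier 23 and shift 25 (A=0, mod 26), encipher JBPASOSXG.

J(9): 23·9+25=232≡24 → Y
B(1): 23·1+25=48≡22 → W
P(15): 23·15+25=370≡6 → G
A(0): 23·0+25=25 → Z
S(18): 23·18+25=439≡23 → X
O(14): 23·14+25=347≡9 → J
S(18): 23·18+25=439≡23 → X
X(23): 23·23+25=554≡8 → I
G(6): 23·6+25=163≡7 → H

YWGZXJXIH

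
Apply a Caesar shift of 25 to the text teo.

t(19): 19+25=44≡18 → s
e(4): 4+25=29≡3 → d
o(14): 14+25=39≡13 → n

sdn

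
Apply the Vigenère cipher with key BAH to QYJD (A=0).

Repeat the key across the message: BAHB
Q(16)+B(1): 17 → R
Y(24)+A(0): 24 → Y
J(9)+H(7): 16 → Q
D(3)+B(1): 4 → E

RYQE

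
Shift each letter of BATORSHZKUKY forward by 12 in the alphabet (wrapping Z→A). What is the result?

NMFADETLWGWK

B(1): 1+12=13 → N
A(0): 0+12=12 → M
T(19): 19+12=31≡5 → F
O(14): 14+12=26≡0 → A
R(17): 17+12=29≡3 → D
S(18): 18+12=30≡4 → E
H(7): 7+12=19 → T
Z(25): 25+12=37≡11 → L
K(10): 10+12=22 → W
U(20): 20+12=32≡6 → G
K(10): 10+12=22 → W
Y(24): 24+12=36≡10 → K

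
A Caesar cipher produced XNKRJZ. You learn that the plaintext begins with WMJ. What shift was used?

1

From the crib: X(23)−W(22)=1, so the shift is 1.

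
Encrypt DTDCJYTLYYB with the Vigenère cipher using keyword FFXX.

Repeat the key across the message: FFXXFFXXFFX
D(3)+F(5): 8 → I
T(19)+F(5): 24 → Y
D(3)+X(23): 26≡0 → A
C(2)+X(23): 25 → Z
J(9)+F(5): 14 → O
Y(24)+F(5): 29≡3 → D
T(19)+X(23): 42≡16 → Q
L(11)+X(23): 34≡8 → I
Y(24)+F(5): 29≡3 → D
Y(24)+F(5): 29≡3 → D
B(1)+X(23): 24 → Y

IYAZODQIDDY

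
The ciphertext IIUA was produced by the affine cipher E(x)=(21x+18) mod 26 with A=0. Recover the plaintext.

CCKO

The inverse of 21 mod 26 is 5, since 21·5=105≡1. Apply D(y)=5·(y−18) mod 26:
I(8): 5·(8−18)=-50≡2 → C
I(8): 5·(8−18)=-50≡2 → C
U(20): 5·(20−18)=10 → K
A(0): 5·(0−18)=-90≡14 → O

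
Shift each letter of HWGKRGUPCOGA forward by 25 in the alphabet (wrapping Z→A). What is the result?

H(7): 7+25=32≡6 → G
W(22): 22+25=47≡21 → V
G(6): 6+25=31≡5 → F
K(10): 10+25=35≡9 → J
R(17): 17+25=42≡16 → Q
G(6): 6+25=31≡5 → F
U(20): 20+25=45≡19 → T
P(15): 15+25=40≡14 → O
C(2): 2+25=27≡1 → B
O(14): 14+25=39≡13 → N
G(6): 6+25=31≡5 → F
A(0): 0+25=25 → Z

GVFJQFTOBNFZ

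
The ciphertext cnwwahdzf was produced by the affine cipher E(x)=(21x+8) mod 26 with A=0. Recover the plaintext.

The inverse of 21 mod 26 is 5, since 21·5=105≡1. Apply D(y)=5·(y−8) mod 26:
c(2): 5·(2−8)=-30≡22 → w
n(13): 5·(13−8)=25 → z
w(22): 5·(22−8)=70≡18 → s
w(22): 5·(22−8)=70≡18 → s
a(0): 5·(0−8)=-40≡12 → m
h(7): 5·(7−8)=-5≡21 → v
d(3): 5·(3−8)=-25≡1 → b
z(25): 5·(25−8)=85≡7 → h
f(5): 5·(5−8)=-15≡11 → l

wzssmvbhl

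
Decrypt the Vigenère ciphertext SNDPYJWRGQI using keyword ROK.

Repeat the key across the ciphertext: ROKROKROKRO
S(18)−R(17): 1 → B
N(13)−O(14): -1≡25 → Z
D(3)−K(10): -7≡19 → T
P(15)−R(17): -2≡24 → Y
Y(24)−O(14): 10 → K
J(9)−K(10): -1≡25 → Z
W(22)−R(17): 5 → F
R(17)−O(14): 3 → D
G(6)−K(10): -4≡22 → W
Q(16)−R(17): -1≡25 → Z
I(8)−O(14): -6≡20 → U

BZTYKZFDWZU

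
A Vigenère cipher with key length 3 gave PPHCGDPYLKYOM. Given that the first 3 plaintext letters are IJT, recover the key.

Subtract each crib letter from the matching ciphertext letter (mod 26):
P(15)−I(8)=7 → H
P(15)−J(9)=6 → G
H(7)−T(19)=-12≡14 → O

HGO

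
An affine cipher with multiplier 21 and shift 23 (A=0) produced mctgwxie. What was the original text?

The inverse of 21 mod 26 is 5, since 21·5=105≡1. Apply D(y)=5·(y−23) mod 26:
m(12): 5·(12−23)=-55≡23 → x
c(2): 5·(2−23)=-105≡25 → z
t(19): 5·(19−23)=-20≡6 → g
g(6): 5·(6−23)=-85≡19 → t
w(22): 5·(22−23)=-5≡21 → v
x(23): 5·(23−23)=0 → a
i(8): 5·(8−23)=-75≡3 → d
e(4): 5·(4−23)=-95≡9 → j

xzgtvadj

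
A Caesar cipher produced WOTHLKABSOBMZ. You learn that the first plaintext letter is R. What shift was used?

From the crib: W(22)−R(17)=5, so the shift is 5.

5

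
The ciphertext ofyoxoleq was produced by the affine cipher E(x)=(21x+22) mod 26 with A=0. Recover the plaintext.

The inverse of 21 mod 26 is 5, since 21·5=105≡1. Apply D(y)=5·(y−22) mod 26:
o(14): 5·(14−22)=-40≡12 → m
f(5): 5·(5−22)=-85≡19 → t
y(24): 5·(24−22)=10 → k
o(14): 5·(14−22)=-40≡12 → m
x(23): 5·(23−22)=5 → f
o(14): 5·(14−22)=-40≡12 → m
l(11): 5·(11−22)=-55≡23 → x
e(4): 5·(4−22)=-90≡14 → o
q(16): 5·(16−22)=-30≡22 → w

mtkmfmxow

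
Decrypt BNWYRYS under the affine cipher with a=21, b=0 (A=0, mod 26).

The inverse of 21 mod 26 is 5, since 21·5=105≡1. Apply D(y)=5·(y−0) mod 26:
B(1): 5·(1−0)=5 → F
N(13): 5·(13−0)=65≡13 → N
W(22): 5·(22−0)=110≡6 → G
Y(24): 5·(24−0)=120≡16 → Q
R(17): 5·(17−0)=85≡7 → H
Y(24): 5·(24−0)=120≡16 → Q
S(18): 5·(18−0)=90≡12 → M

FNGQHQM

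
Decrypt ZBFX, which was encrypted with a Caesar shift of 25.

Z(25): 25−25=0 → A
B(1): 1−25=-24≡2 → C
F(5): 5−25=-20≡6 → G
X(23): 23−25=-2≡24 → Y

ACGY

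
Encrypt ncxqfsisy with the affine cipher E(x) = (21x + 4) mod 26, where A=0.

n(13): 21·13+4=277≡17 → r
c(2): 21·2+4=46≡20 → u
x(23): 21·23+4=487≡19 → t
q(16): 21·16+4=340≡2 → c
f(5): 21·5+4=109≡5 → f
s(18): 21·18+4=382≡18 → s
i(8): 21·8+4=172≡16 → q
s(18): 21·18+4=382≡18 → s
y(24): 21·24+4=508≡14 → o

rutcfsqso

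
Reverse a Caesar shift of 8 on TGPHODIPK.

T(19): 19−8=11 → L
G(6): 6−8=-2≡24 → Y
P(15): 15−8=7 → H
H(7): 7−8=-1≡25 → Z
O(14): 14−8=6 → G
D(3): 3−8=-5≡21 → V
I(8): 8−8=0 → A
P(15): 15−8=7 → H
K(10): 10−8=2 → C

LYHZGVAHC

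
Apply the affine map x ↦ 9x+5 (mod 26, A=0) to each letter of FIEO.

YZPB

F(5): 9·5+5=50≡24 → Y
I(8): 9·8+5=77≡25 → Z
E(4): 9·4+5=41≡15 → P
O(14): 9·14+5=131≡1 → B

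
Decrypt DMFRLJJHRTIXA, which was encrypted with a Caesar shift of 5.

YHAMGEECMODSV

D(3): 3−5=-2≡24 → Y
M(12): 12−5=7 → H
F(5): 5−5=0 → A
R(17): 17−5=12 → M
L(11): 11−5=6 → G
J(9): 9−5=4 → E
J(9): 9−5=4 → E
H(7): 7−5=2 → C
R(17): 17−5=12 → M
T(19): 19−5=14 → O
I(8): 8−5=3 → D
X(23): 23−5=18 → S
A(0): 0−5=-5≡21 → V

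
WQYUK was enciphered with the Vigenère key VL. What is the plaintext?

BFDJP

Repeat the key across the ciphertext: VLVLV
W(22)−V(21): 1 → B
Q(16)−L(11): 5 → F
Y(24)−V(21): 3 → D
U(20)−L(11): 9 → J
K(10)−V(21): -11≡15 → P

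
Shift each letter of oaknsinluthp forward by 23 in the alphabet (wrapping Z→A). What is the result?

o(14): 14+23=37≡11 → l
a(0): 0+23=23 → x
k(10): 10+23=33≡7 → h
n(13): 13+23=36≡10 → k
s(18): 18+23=41≡15 → p
i(8): 8+23=31≡5 → f
n(13): 13+23=36≡10 → k
l(11): 11+23=34≡8 → i
u(20): 20+23=43≡17 → r
t(19): 19+23=42≡16 → q
h(7): 7+23=30≡4 → e
p(15): 15+23=38≡12 → m

lxhkpfkirqem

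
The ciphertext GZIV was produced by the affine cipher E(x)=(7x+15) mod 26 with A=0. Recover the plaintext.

VUZM

The inverse of 7 mod 26 is 15, since 7·15=105≡1. Apply D(y)=15·(y−15) mod 26:
G(6): 15·(6−15)=-135≡21 → V
Z(25): 15·(25−15)=150≡20 → U
I(8): 15·(8−15)=-105≡25 → Z
V(21): 15·(21−15)=90≡12 → M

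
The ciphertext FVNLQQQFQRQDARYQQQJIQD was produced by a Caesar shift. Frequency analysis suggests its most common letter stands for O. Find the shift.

2

The most frequent ciphertext letter is Q (appears 9 times).
Q is position 16; O is position 14.
Shift = 2.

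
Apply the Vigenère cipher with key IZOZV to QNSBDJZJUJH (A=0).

Repeat the key across the message: IZOZVIZOZVI
Q(16)+I(8): 24 → Y
N(13)+Z(25): 38≡12 → M
S(18)+O(14): 32≡6 → G
B(1)+Z(25): 26≡0 → A
D(3)+V(21): 24 → Y
J(9)+I(8): 17 → R
Z(25)+Z(25): 50≡24 → Y
J(9)+O(14): 23 → X
U(20)+Z(25): 45≡19 → T
J(9)+V(21): 30≡4 → E
H(7)+I(8): 15 → P

YMGAYRYXTEP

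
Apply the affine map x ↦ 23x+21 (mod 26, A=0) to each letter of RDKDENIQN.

R(17): 23·17+21=412≡22 → W
D(3): 23·3+21=90≡12 → M
K(10): 23·10+21=251≡17 → R
D(3): 23·3+21=90≡12 → M
E(4): 23·4+21=113≡9 → J
N(13): 23·13+21=320≡8 → I
I(8): 23·8+21=205≡23 → X
Q(16): 23·16+21=389≡25 → Z
N(13): 23·13+21=320≡8 → I

WMRMJIXZI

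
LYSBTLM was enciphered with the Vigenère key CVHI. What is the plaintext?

Repeat the key across the ciphertext: CVHICVH
L(11)−C(2): 9 → J
Y(24)−V(21): 3 → D
S(18)−H(7): 11 → L
B(1)−I(8): -7≡19 → T
T(19)−C(2): 17 → R
L(11)−V(21): -10≡16 → Q
M(12)−H(7): 5 → F

JDLTRQF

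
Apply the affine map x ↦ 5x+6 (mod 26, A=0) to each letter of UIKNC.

CUETQ

U(20): 5·20+6=106≡2 → C
I(8): 5·8+6=46≡20 → U
K(10): 5·10+6=56≡4 → E
N(13): 5·13+6=71≡19 → T
C(2): 5·2+6=16 → Q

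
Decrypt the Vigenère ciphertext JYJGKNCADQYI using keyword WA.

Repeat the key across the ciphertext: WAWAWAWAWAWA
J(9)−W(22): -13≡13 → N
Y(24)−A(0): 24 → Y
J(9)−W(22): -13≡13 → N
G(6)−A(0): 6 → G
K(10)−W(22): -12≡14 → O
N(13)−A(0): 13 → N
C(2)−W(22): -20≡6 → G
A(0)−A(0): 0 → A
D(3)−W(22): -19≡7 → H
Q(16)−A(0): 16 → Q
Y(24)−W(22): 2 → C
I(8)−A(0): 8 → I

NYNGONGAHQCI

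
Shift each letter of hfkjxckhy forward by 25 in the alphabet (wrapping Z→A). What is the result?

gejiwbjgx

h(7): 7+25=32≡6 → g
f(5): 5+25=30≡4 → e
k(10): 10+25=35≡9 → j
j(9): 9+25=34≡8 → i
x(23): 23+25=48≡22 → w
c(2): 2+25=27≡1 → b
k(10): 10+25=35≡9 → j
h(7): 7+25=32≡6 → g
y(24): 24+25=49≡23 → x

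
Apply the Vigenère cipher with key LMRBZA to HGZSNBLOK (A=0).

SSQTMBWAB

Repeat the key across the message: LMRBZALMR
H(7)+L(11): 18 → S
G(6)+M(12): 18 → S
Z(25)+R(17): 42≡16 → Q
S(18)+B(1): 19 → T
N(13)+Z(25): 38≡12 → M
B(1)+A(0): 1 → B
L(11)+L(11): 22 → W
O(14)+M(12): 26≡0 → A
K(10)+R(17): 27≡1 → B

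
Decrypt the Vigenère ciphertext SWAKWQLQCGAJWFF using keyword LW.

HAPOLUAURKPNLJU

Repeat the key across the ciphertext: LWLWLWLWLWLWLWL
S(18)−L(11): 7 → H
W(22)−W(22): 0 → A
A(0)−L(11): -11≡15 → P
K(10)−W(22): -12≡14 → O
W(22)−L(11): 11 → L
Q(16)−W(22): -6≡20 → U
L(11)−L(11): 0 → A
Q(16)−W(22): -6≡20 → U
C(2)−L(11): -9≡17 → R
G(6)−W(22): -16≡10 → K
A(0)−L(11): -11≡15 → P
J(9)−W(22): -13≡13 → N
W(22)−L(11): 11 → L
F(5)−W(22): -17≡9 → J
F(5)−L(11): -6≡20 → U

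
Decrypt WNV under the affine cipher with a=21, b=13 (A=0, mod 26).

The inverse of 21 mod 26 is 5, since 21·5=105≡1. Apply D(y)=5·(y−13) mod 26:
W(22): 5·(22−13)=45≡19 → T
N(13): 5·(13−13)=0 → A
V(21): 5·(21−13)=40≡14 → O

TAO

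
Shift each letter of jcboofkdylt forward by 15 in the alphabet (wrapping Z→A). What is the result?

j(9): 9+15=24 → y
c(2): 2+15=17 → r
b(1): 1+15=16 → q
o(14): 14+15=29≡3 → d
o(14): 14+15=29≡3 → d
f(5): 5+15=20 → u
k(10): 10+15=25 → z
d(3): 3+15=18 → s
y(24): 24+15=39≡13 → n
l(11): 11+15=26≡0 → a
t(19): 19+15=34≡8 → i

yrqdduzsnai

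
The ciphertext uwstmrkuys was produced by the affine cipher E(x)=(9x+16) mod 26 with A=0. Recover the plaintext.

The inverse of 9 mod 26 is 3, since 9·3=27≡1. Apply D(y)=3·(y−16) mod 26:
u(20): 3·(20−16)=12 → m
w(22): 3·(22−16)=18 → s
s(18): 3·(18−16)=6 → g
t(19): 3·(19−16)=9 → j
m(12): 3·(12−16)=-12≡14 → o
r(17): 3·(17−16)=3 → d
k(10): 3·(10−16)=-18≡8 → i
u(20): 3·(20−16)=12 → m
y(24): 3·(24−16)=24 → y
s(18): 3·(18−16)=6 → g

msgjodimyg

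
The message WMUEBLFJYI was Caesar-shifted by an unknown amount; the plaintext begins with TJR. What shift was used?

From the crib: W(22)−T(19)=3, so the shift is 3.

3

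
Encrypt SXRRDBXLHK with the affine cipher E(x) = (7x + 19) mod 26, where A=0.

PYIIOAYSQL

S(18): 7·18+19=145≡15 → P
X(23): 7·23+19=180≡24 → Y
R(17): 7·17+19=138≡8 → I
R(17): 7·17+19=138≡8 → I
D(3): 7·3+19=40≡14 → O
B(1): 7·1+19=26≡0 → A
X(23): 7·23+19=180≡24 → Y
L(11): 7·11+19=96≡18 → S
H(7): 7·7+19=68≡16 → Q
K(10): 7·10+19=89≡11 → L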